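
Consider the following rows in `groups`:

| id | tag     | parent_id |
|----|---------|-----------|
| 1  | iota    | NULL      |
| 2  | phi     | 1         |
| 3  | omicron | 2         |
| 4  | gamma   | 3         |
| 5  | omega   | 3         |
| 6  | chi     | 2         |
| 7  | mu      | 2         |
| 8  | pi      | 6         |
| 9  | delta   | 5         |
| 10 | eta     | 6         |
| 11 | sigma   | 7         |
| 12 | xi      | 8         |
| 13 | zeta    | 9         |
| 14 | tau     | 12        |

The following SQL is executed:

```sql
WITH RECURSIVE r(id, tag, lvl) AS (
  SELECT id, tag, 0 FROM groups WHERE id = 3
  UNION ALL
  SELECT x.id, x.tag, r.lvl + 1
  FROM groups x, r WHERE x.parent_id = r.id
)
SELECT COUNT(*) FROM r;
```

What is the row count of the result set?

Base: id=3 (omicron) at lvl 0.
Iteration 1: rows with parent_id in {3} -> gamma (id 4, lvl 1), omega (id 5, lvl 1).
Iteration 2: rows with parent_id in {4,5} -> delta (id 9, lvl 2).
Iteration 3: rows with parent_id in {9} -> zeta (id 13, lvl 3).
Iteration 4: no rows with parent_id in {13}; recursion stops.
Total rows emitted: 5.

5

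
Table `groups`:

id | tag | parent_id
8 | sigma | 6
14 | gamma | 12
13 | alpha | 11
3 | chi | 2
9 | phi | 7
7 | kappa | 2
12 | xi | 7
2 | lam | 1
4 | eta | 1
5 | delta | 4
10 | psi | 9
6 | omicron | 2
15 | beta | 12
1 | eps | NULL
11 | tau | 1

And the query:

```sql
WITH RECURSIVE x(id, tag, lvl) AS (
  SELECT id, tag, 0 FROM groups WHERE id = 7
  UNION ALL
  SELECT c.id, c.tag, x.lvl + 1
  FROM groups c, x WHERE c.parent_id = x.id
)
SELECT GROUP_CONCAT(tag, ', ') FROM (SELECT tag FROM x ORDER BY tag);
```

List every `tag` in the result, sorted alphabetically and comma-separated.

Base: id=7 (kappa) at lvl 0.
Iteration 1: rows with parent_id in {7} -> phi (id 9, lvl 1), xi (id 12, lvl 1).
Iteration 2: rows with parent_id in {9,12} -> psi (id 10, lvl 2), gamma (id 14, lvl 2), beta (id 15, lvl 2).
Iteration 3: no rows with parent_id in {10,14,15}; recursion stops.

beta, gamma, kappa, phi, psi, xi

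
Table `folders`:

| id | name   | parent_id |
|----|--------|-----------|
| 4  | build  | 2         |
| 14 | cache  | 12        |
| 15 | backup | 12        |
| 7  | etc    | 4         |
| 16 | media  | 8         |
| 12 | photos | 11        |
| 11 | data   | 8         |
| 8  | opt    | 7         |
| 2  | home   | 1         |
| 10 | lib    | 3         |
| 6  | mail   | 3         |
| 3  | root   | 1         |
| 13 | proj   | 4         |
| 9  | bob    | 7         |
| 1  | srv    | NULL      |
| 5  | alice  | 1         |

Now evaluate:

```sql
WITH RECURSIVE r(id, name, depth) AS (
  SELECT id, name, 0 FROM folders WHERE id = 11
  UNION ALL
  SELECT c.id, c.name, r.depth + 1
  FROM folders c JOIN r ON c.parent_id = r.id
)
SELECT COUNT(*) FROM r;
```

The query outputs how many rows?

4

Base: id=11 (data) at depth 0.
Iteration 1: rows with parent_id in {11} -> photos (id 12, depth 1).
Iteration 2: rows with parent_id in {12} -> cache (id 14, depth 2), backup (id 15, depth 2).
Iteration 3: no rows with parent_id in {14,15}; recursion stops.
Total rows emitted: 4.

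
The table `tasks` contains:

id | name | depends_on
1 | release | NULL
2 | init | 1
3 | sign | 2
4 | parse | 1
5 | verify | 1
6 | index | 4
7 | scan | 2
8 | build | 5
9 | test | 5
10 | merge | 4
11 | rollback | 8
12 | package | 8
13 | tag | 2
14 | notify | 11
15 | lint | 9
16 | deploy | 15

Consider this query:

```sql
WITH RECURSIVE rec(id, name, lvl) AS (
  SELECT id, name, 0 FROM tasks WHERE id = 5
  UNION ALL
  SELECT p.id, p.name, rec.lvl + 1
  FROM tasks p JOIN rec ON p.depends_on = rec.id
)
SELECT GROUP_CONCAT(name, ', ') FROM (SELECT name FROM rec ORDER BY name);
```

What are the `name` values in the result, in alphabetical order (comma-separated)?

build, deploy, lint, notify, package, rollback, test, verify

Base: id=5 (verify) at lvl 0.
Iteration 1: rows with depends_on in {5} -> build (id 8, lvl 1), test (id 9, lvl 1).
Iteration 2: rows with depends_on in {8,9} -> rollback (id 11, lvl 2), package (id 12, lvl 2), lint (id 15, lvl 2).
Iteration 3: rows with depends_on in {11,12,15} -> notify (id 14, lvl 3), deploy (id 16, lvl 3).
Iteration 4: no rows with depends_on in {14,16}; recursion stops.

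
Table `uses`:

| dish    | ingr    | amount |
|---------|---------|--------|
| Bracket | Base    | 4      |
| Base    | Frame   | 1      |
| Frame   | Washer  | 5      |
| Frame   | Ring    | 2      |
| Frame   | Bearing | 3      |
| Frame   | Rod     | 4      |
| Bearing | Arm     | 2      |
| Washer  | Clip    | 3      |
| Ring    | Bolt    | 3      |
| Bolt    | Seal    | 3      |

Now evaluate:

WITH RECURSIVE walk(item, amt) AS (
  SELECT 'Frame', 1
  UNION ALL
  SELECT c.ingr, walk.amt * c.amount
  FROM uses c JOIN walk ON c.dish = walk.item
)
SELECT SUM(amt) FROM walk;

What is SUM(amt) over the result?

Base: (Frame, amt=1).
Iteration 1: components of {Frame} -> Bearing = 1*3 = 3, Ring = 1*2 = 2, Rod = 1*4 = 4, Washer = 1*5 = 5.
Iteration 2: components of {Bearing,Ring,Rod,Washer} -> Arm = 3*2 = 6, Bolt = 2*3 = 6, Clip = 5*3 = 15.
Iteration 3: components of {Arm,Bolt,Clip} -> Seal = 6*3 = 18.
Iteration 4: no further components; recursion stops.
SUM(amt) = 1 + 5 + 2 + 3 + 4 + 15 + 6 + 6 + 18 = 60.

60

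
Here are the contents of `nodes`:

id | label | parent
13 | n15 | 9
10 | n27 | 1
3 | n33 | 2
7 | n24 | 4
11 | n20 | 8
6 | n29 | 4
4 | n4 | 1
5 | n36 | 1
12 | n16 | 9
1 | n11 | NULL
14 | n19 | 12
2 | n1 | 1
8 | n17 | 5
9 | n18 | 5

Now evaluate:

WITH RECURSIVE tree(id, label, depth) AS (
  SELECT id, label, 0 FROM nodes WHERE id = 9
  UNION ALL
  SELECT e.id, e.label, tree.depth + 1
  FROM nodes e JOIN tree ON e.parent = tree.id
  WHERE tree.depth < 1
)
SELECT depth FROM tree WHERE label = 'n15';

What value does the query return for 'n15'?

1

Base: id=9 (n18) at depth 0.
Iteration 1: rows with parent in {9} -> n16 (id 12, depth 1), n15 (id 13, depth 1).
Iteration 2: depth < 1 fails for all current rows; recursion stops.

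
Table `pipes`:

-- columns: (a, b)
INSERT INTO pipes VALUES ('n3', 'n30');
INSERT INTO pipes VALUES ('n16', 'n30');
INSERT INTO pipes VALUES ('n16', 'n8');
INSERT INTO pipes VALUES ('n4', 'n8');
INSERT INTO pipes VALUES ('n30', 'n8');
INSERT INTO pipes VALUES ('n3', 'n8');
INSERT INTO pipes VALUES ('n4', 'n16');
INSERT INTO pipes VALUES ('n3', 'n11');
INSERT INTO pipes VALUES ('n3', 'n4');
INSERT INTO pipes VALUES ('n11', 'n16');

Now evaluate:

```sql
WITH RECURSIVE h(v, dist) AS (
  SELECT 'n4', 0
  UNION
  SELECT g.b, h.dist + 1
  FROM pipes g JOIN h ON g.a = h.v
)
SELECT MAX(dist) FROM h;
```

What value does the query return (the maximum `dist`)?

Base: (n4, dist=0).
Iteration 1: edges from {n4} -> (n16, dist=1), (n8, dist=1).
Iteration 2: edges from {n16,n8} -> (n30, dist=2), (n8, dist=2).
Iteration 3: edges from {n30,n8} -> (n8, dist=3).
Iteration 4: no outgoing edges from {n8}; recursion stops.
dist values: 0, 1, 1, 2, 2, 3; the maximum is 3.

3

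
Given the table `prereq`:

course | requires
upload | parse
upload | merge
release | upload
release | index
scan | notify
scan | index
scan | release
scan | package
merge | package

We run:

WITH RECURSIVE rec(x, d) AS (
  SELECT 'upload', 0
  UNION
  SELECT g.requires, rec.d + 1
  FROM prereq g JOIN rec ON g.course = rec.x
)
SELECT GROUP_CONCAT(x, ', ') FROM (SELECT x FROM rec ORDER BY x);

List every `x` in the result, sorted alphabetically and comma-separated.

Base: (upload, d=0).
Iteration 1: edges from {upload} -> (merge, d=1), (parse, d=1).
Iteration 2: edges from {merge,parse} -> (package, d=2).
Iteration 3: no outgoing edges from {package}; recursion stops.

merge, package, parse, upload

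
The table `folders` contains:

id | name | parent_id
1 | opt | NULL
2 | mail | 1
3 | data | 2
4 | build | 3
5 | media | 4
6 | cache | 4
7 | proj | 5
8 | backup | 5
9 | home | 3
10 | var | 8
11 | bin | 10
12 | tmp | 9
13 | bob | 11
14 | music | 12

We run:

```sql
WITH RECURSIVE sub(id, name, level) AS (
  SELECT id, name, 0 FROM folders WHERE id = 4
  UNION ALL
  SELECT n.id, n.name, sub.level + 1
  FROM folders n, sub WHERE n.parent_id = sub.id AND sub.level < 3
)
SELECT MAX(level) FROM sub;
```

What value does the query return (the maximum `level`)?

3

Base: id=4 (build) at level 0.
Iteration 1: rows with parent_id in {4} -> media (id 5, level 1), cache (id 6, level 1).
Iteration 2: rows with parent_id in {5,6} -> proj (id 7, level 2), backup (id 8, level 2).
Iteration 3: rows with parent_id in {7,8} -> var (id 10, level 3).
Iteration 4: level < 3 fails for all current rows; recursion stops.
level values: 0, 1, 1, 2, 2, 3; the maximum is 3.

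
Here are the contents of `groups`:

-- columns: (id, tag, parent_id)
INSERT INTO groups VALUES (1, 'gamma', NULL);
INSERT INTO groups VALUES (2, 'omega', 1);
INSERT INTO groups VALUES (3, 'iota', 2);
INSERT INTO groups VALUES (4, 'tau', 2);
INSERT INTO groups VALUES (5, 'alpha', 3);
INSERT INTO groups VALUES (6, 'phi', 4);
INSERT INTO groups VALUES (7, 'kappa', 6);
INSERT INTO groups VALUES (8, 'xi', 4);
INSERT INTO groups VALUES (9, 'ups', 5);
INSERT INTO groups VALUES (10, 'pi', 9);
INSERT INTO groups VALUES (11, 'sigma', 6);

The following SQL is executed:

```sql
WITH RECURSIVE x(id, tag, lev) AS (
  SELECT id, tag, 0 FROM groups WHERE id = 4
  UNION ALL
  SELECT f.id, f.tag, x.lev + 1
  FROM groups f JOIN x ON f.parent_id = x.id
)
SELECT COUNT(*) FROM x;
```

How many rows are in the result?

5

Base: id=4 (tau) at lev 0.
Iteration 1: rows with parent_id in {4} -> phi (id 6, lev 1), xi (id 8, lev 1).
Iteration 2: rows with parent_id in {6,8} -> kappa (id 7, lev 2), sigma (id 11, lev 2).
Iteration 3: no rows with parent_id in {7,11}; recursion stops.
Total rows emitted: 5.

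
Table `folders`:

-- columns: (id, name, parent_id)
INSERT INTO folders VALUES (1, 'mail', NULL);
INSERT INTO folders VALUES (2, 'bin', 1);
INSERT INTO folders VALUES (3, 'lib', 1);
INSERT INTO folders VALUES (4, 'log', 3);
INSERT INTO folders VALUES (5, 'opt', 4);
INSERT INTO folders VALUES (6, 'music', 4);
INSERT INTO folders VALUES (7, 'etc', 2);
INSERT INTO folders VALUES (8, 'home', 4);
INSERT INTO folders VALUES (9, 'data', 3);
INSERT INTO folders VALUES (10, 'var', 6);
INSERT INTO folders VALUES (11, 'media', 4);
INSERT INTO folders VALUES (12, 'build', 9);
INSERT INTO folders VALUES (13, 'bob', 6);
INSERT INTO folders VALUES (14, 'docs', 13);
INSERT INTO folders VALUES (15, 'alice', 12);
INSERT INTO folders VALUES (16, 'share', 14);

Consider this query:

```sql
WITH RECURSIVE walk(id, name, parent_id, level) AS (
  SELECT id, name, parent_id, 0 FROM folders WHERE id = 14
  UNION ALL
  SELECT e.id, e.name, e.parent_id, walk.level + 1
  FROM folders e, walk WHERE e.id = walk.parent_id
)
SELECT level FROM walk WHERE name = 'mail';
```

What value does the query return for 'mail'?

Base: id=14 (docs), parent_id=13, level 0.
Iteration 1: join on id=13 -> bob (id 13, parent_id=6, level 1).
Iteration 2: join on id=6 -> music (id 6, parent_id=4, level 2).
Iteration 3: join on id=4 -> log (id 4, parent_id=3, level 3).
Iteration 4: join on id=3 -> lib (id 3, parent_id=1, level 4).
Iteration 5: join on id=1 -> mail (id 1, parent_id=NULL, level 5).
Iteration 6: parent_id is NULL; no match; recursion stops.

5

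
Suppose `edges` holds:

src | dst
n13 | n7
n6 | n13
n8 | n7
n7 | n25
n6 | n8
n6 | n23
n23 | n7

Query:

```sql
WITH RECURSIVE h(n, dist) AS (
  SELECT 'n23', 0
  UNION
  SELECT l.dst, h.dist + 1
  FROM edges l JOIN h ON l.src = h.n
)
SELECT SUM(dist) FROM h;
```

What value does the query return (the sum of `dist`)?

3

Base: (n23, dist=0).
Iteration 1: edges from {n23} -> (n7, dist=1).
Iteration 2: edges from {n7} -> (n25, dist=2).
Iteration 3: no outgoing edges from {n25}; recursion stops.
SUM(dist) = 0 + 1 + 2 = 3.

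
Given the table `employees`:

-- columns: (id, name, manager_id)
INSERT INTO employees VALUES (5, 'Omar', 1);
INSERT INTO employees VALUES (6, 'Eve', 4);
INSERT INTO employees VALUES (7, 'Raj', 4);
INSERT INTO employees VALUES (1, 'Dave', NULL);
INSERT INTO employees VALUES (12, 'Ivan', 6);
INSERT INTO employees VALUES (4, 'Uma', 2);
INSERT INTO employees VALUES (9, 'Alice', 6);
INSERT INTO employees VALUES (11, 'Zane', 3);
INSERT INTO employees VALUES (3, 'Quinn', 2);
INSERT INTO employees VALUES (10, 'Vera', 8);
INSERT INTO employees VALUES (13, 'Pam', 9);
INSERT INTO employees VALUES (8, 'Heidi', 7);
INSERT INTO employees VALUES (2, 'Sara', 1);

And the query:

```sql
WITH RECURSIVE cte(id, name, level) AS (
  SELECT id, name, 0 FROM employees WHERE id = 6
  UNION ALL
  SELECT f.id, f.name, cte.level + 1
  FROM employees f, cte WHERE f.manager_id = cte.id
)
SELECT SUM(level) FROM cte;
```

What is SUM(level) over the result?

Base: id=6 (Eve) at level 0.
Iteration 1: rows with manager_id in {6} -> Alice (id 9, level 1), Ivan (id 12, level 1).
Iteration 2: rows with manager_id in {9,12} -> Pam (id 13, level 2).
Iteration 3: no rows with manager_id in {13}; recursion stops.
SUM(level) = 0 + 1 + 1 + 2 = 4.

4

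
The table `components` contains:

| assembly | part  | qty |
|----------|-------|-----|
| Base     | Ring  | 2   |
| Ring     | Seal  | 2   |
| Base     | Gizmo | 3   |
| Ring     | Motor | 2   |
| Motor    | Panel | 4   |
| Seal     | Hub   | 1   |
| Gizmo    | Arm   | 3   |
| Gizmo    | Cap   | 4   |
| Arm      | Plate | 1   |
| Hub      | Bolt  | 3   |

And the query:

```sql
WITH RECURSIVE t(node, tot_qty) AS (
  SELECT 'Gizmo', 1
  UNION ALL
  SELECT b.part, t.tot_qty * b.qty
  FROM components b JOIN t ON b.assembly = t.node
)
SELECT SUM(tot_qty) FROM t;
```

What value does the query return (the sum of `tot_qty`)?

Base: (Gizmo, tot_qty=1).
Iteration 1: components of {Gizmo} -> Arm = 1*3 = 3, Cap = 1*4 = 4.
Iteration 2: components of {Arm,Cap} -> Plate = 3*1 = 3.
Iteration 3: no further components; recursion stops.
SUM(tot_qty) = 1 + 3 + 4 + 3 = 11.

11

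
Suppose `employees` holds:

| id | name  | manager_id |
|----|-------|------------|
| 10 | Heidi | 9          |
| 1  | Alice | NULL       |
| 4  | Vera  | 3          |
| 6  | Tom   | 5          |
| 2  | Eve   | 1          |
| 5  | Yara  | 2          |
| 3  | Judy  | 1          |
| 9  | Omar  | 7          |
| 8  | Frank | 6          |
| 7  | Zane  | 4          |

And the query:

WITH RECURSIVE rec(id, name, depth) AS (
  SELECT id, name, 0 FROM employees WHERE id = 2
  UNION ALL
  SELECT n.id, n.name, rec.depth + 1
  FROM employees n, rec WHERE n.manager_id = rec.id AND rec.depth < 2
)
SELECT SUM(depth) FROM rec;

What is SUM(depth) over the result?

3

Base: id=2 (Eve) at depth 0.
Iteration 1: rows with manager_id in {2} -> Yara (id 5, depth 1).
Iteration 2: rows with manager_id in {5} -> Tom (id 6, depth 2).
Iteration 3: depth < 2 fails for all current rows; recursion stops.
SUM(depth) = 0 + 1 + 2 = 3.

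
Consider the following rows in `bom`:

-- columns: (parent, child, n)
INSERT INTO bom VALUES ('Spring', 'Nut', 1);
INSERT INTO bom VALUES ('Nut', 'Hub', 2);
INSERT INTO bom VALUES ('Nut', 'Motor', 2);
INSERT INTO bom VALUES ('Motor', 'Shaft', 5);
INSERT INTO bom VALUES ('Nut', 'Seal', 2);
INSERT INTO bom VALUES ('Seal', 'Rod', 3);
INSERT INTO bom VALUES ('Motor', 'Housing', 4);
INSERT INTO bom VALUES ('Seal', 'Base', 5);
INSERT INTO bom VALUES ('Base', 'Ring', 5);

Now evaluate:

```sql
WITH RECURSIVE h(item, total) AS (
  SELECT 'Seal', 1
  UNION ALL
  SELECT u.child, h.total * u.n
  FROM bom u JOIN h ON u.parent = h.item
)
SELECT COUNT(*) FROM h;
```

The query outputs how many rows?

4

Base: (Seal, total=1).
Iteration 1: components of {Seal} -> Base = 1*5 = 5, Rod = 1*3 = 3.
Iteration 2: components of {Base,Rod} -> Ring = 5*5 = 25.
Iteration 3: no further components; recursion stops.
Total rows emitted: 4.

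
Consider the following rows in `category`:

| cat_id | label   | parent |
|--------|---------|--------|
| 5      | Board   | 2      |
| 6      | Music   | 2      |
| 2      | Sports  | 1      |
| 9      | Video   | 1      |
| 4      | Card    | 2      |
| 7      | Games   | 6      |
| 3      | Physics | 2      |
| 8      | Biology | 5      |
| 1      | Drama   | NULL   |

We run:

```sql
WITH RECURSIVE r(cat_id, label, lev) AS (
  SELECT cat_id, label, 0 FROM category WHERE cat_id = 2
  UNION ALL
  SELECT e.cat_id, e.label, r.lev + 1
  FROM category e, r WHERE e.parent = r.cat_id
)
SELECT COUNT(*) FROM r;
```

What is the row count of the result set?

Base: cat_id=2 (Sports) at lev 0.
Iteration 1: rows with parent in {2} -> Physics (id 3, lev 1), Card (id 4, lev 1), Board (id 5, lev 1), Music (id 6, lev 1).
Iteration 2: rows with parent in {3,4,5,6} -> Games (id 7, lev 2), Biology (id 8, lev 2).
Iteration 3: no rows with parent in {7,8}; recursion stops.
Total rows emitted: 7.

7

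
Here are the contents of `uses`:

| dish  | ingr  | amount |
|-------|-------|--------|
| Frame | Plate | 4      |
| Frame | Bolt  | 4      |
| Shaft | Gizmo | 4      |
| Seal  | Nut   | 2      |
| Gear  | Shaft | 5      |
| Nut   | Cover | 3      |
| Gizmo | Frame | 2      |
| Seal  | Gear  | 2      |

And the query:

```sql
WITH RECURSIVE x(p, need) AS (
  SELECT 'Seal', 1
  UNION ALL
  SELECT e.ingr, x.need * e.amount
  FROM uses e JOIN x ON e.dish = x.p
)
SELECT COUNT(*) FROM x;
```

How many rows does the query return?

9

Base: (Seal, need=1).
Iteration 1: components of {Seal} -> Gear = 1*2 = 2, Nut = 1*2 = 2.
Iteration 2: components of {Gear,Nut} -> Cover = 2*3 = 6, Shaft = 2*5 = 10.
Iteration 3: components of {Cover,Shaft} -> Gizmo = 10*4 = 40.
Iteration 4: components of {Gizmo} -> Frame = 40*2 = 80.
Iteration 5: components of {Frame} -> Bolt = 80*4 = 320, Plate = 80*4 = 320.
Iteration 6: no further components; recursion stops.
Total rows emitted: 9.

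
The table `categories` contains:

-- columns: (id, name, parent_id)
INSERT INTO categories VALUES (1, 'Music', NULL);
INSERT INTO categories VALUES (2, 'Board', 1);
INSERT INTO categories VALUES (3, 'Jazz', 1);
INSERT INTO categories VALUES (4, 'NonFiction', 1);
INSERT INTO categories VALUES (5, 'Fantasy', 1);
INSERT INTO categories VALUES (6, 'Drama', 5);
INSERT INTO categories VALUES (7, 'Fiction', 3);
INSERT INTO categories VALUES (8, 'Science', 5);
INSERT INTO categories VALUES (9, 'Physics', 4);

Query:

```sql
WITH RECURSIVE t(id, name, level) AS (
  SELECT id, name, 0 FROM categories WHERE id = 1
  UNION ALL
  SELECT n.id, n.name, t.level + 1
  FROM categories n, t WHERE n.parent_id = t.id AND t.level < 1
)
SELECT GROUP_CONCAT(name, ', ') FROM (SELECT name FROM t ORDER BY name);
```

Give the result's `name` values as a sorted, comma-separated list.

Board, Fantasy, Jazz, Music, NonFiction

Base: id=1 (Music) at level 0.
Iteration 1: rows with parent_id in {1} -> Board (id 2, level 1), Jazz (id 3, level 1), NonFiction (id 4, level 1), Fantasy (id 5, level 1).
Iteration 2: level < 1 fails for all current rows; recursion stops.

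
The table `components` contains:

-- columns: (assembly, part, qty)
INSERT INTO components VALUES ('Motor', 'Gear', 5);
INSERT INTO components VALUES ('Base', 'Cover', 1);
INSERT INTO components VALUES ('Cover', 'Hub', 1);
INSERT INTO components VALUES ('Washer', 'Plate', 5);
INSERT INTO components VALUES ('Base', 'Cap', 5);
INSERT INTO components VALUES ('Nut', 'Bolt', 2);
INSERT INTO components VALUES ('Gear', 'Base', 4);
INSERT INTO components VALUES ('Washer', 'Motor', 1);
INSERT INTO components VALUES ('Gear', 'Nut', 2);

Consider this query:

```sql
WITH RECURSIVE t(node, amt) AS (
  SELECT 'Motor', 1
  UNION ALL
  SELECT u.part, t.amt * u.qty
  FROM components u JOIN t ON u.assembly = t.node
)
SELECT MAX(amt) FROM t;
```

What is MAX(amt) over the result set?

Base: (Motor, amt=1).
Iteration 1: components of {Motor} -> Gear = 1*5 = 5.
Iteration 2: components of {Gear} -> Base = 5*4 = 20, Nut = 5*2 = 10.
Iteration 3: components of {Base,Nut} -> Bolt = 10*2 = 20, Cap = 20*5 = 100, Cover = 20*1 = 20.
Iteration 4: components of {Bolt,Cap,Cover} -> Hub = 20*1 = 20.
Iteration 5: no further components; recursion stops.
amt values: 1, 5, 20, 10, 20, 100, 20, 20; the maximum is 100.

100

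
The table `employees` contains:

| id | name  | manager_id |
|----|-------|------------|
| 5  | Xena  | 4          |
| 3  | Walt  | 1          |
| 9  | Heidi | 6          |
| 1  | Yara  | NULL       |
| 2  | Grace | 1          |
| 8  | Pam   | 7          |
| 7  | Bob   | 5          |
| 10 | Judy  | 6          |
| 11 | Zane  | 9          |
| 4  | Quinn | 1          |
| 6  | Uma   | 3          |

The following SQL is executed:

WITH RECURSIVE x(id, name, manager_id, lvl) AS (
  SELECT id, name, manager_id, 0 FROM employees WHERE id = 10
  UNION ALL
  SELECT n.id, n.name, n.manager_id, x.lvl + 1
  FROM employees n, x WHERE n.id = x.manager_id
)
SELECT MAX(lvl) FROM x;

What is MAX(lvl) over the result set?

Base: id=10 (Judy), manager_id=6, lvl 0.
Iteration 1: join on id=6 -> Uma (id 6, manager_id=3, lvl 1).
Iteration 2: join on id=3 -> Walt (id 3, manager_id=1, lvl 2).
Iteration 3: join on id=1 -> Yara (id 1, manager_id=NULL, lvl 3).
Iteration 4: manager_id is NULL; no match; recursion stops.
lvl values: 0, 1, 2, 3; the maximum is 3.

3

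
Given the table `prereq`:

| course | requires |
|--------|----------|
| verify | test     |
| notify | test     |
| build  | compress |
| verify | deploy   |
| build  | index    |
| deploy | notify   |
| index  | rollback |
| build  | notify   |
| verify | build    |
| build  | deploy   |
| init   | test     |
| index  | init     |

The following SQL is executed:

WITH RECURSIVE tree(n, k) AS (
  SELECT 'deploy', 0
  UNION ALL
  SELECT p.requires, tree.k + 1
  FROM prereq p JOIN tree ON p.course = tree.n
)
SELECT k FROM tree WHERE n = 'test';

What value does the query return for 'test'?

2

Base: (deploy, k=0).
Iteration 1: edges from {deploy} -> (notify, k=1).
Iteration 2: edges from {notify} -> (test, k=2).
Iteration 3: no outgoing edges from {test}; recursion stops.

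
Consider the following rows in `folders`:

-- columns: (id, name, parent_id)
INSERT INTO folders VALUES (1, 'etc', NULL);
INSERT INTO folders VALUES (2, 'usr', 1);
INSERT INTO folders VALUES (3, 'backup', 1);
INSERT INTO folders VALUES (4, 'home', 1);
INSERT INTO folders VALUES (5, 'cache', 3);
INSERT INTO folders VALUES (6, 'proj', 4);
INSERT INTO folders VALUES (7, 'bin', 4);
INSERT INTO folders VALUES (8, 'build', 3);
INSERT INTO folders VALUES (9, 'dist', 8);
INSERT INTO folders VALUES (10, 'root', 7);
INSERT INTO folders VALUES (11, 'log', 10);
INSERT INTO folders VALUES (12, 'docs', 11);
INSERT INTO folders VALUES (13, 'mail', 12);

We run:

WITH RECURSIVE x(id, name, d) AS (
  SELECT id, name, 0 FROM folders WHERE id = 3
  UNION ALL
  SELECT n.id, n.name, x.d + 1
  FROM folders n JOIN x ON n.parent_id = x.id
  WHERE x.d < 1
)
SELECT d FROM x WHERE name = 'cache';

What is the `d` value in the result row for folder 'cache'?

1

Base: id=3 (backup) at d 0.
Iteration 1: rows with parent_id in {3} -> cache (id 5, d 1), build (id 8, d 1).
Iteration 2: d < 1 fails for all current rows; recursion stops.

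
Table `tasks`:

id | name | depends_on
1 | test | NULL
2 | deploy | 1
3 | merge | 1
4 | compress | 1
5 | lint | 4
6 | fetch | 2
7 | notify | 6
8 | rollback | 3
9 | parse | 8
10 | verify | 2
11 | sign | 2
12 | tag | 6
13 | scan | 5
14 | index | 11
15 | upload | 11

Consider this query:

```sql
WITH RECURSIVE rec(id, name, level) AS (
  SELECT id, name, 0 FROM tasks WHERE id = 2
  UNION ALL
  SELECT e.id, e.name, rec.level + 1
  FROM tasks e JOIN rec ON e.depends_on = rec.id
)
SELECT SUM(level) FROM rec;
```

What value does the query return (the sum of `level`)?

11

Base: id=2 (deploy) at level 0.
Iteration 1: rows with depends_on in {2} -> fetch (id 6, level 1), verify (id 10, level 1), sign (id 11, level 1).
Iteration 2: rows with depends_on in {6,10,11} -> notify (id 7, level 2), tag (id 12, level 2), index (id 14, level 2), upload (id 15, level 2).
Iteration 3: no rows with depends_on in {7,12,14,15}; recursion stops.
SUM(level) = 0 + 1 + 1 + 1 + 2 + 2 + 2 + 2 = 11.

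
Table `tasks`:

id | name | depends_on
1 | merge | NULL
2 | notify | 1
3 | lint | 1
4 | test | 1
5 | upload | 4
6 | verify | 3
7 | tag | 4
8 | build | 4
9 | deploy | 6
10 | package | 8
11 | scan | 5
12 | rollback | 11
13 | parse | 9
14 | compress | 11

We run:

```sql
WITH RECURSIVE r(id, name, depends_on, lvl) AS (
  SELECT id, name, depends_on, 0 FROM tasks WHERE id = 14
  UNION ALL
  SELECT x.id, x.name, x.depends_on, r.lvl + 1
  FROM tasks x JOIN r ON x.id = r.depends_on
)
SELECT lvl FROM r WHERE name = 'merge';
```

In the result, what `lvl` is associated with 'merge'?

Base: id=14 (compress), depends_on=11, lvl 0.
Iteration 1: join on id=11 -> scan (id 11, depends_on=5, lvl 1).
Iteration 2: join on id=5 -> upload (id 5, depends_on=4, lvl 2).
Iteration 3: join on id=4 -> test (id 4, depends_on=1, lvl 3).
Iteration 4: join on id=1 -> merge (id 1, depends_on=NULL, lvl 4).
Iteration 5: depends_on is NULL; no match; recursion stops.

4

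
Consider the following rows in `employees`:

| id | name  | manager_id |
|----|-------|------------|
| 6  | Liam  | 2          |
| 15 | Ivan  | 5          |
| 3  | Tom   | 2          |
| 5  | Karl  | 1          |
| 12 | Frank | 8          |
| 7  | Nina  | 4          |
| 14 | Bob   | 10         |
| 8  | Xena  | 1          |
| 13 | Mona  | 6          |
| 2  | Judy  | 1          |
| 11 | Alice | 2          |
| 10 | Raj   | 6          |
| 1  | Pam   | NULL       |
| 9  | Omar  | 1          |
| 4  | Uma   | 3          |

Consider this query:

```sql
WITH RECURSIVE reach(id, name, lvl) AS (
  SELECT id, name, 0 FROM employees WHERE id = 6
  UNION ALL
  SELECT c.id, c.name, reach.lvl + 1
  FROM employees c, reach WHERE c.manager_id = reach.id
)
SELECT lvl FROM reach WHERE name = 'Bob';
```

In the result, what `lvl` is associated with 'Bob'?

2

Base: id=6 (Liam) at lvl 0.
Iteration 1: rows with manager_id in {6} -> Raj (id 10, lvl 1), Mona (id 13, lvl 1).
Iteration 2: rows with manager_id in {10,13} -> Bob (id 14, lvl 2).
Iteration 3: no rows with manager_id in {14}; recursion stops.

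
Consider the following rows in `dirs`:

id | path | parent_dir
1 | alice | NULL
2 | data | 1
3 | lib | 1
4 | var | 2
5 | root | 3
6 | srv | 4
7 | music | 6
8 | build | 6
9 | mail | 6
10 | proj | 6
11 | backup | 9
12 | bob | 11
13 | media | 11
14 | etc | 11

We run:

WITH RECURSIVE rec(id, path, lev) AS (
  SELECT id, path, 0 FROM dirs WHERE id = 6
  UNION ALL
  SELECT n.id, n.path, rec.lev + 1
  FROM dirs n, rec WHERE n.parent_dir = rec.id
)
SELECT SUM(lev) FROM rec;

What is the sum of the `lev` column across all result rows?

15

Base: id=6 (srv) at lev 0.
Iteration 1: rows with parent_dir in {6} -> music (id 7, lev 1), build (id 8, lev 1), mail (id 9, lev 1), proj (id 10, lev 1).
Iteration 2: rows with parent_dir in {7,8,9,10} -> backup (id 11, lev 2).
Iteration 3: rows with parent_dir in {11} -> bob (id 12, lev 3), media (id 13, lev 3), etc (id 14, lev 3).
Iteration 4: no rows with parent_dir in {12,13,14}; recursion stops.
SUM(lev) = 0 + 1 + 1 + 1 + 1 + 2 + 3 + 3 + 3 = 15.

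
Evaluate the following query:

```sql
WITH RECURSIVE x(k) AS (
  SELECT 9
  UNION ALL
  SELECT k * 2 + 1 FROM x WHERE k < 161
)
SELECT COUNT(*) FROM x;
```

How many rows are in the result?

6

Base: k=9.
Iteration 1: 9 < 161 holds -> k = 9 * 2 + 1 = 19.
Iteration 2: 19 < 161 holds -> k = 19 * 2 + 1 = 39.
Iteration 3: 39 < 161 holds -> k = 39 * 2 + 1 = 79.
Iteration 4: 79 < 161 holds -> k = 79 * 2 + 1 = 159.
Iteration 5: 159 < 161 holds -> k = 159 * 2 + 1 = 319.
Iteration 6: 319 < 161 fails; recursion stops.
Total rows emitted: 6.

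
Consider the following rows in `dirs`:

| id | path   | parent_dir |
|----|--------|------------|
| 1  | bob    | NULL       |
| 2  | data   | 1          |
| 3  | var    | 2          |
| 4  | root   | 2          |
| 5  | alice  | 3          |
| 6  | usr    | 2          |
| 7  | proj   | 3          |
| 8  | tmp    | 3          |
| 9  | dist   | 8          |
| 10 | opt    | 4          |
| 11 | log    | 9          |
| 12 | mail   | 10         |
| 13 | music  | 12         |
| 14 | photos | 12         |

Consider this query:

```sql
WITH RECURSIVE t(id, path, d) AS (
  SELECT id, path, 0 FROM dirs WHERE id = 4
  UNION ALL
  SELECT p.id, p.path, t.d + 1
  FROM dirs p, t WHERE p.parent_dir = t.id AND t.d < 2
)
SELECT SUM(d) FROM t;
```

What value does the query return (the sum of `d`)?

Base: id=4 (root) at d 0.
Iteration 1: rows with parent_dir in {4} -> opt (id 10, d 1).
Iteration 2: rows with parent_dir in {10} -> mail (id 12, d 2).
Iteration 3: d < 2 fails for all current rows; recursion stops.
SUM(d) = 0 + 1 + 2 = 3.

3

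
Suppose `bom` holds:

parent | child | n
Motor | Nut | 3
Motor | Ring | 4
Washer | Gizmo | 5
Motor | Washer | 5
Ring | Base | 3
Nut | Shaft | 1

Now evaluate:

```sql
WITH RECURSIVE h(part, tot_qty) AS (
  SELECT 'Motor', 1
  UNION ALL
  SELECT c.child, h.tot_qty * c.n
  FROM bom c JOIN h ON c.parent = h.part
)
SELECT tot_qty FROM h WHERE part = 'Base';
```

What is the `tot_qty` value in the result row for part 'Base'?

Base: (Motor, tot_qty=1).
Iteration 1: components of {Motor} -> Nut = 1*3 = 3, Ring = 1*4 = 4, Washer = 1*5 = 5.
Iteration 2: components of {Nut,Ring,Washer} -> Base = 4*3 = 12, Gizmo = 5*5 = 25, Shaft = 3*1 = 3.
Iteration 3: no further components; recursion stops.

12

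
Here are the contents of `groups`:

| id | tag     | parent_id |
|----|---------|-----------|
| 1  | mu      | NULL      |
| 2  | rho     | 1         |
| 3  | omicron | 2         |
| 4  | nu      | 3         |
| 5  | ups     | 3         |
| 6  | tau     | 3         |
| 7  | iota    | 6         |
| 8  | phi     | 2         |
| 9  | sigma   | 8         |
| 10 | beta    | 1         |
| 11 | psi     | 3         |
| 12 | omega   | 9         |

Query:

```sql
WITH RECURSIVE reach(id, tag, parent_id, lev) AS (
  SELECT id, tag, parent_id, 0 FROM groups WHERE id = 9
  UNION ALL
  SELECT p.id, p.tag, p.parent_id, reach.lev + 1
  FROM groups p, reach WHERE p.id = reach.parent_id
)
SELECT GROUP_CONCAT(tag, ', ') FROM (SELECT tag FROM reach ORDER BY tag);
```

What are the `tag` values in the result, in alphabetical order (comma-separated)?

mu, phi, rho, sigma

Base: id=9 (sigma), parent_id=8, lev 0.
Iteration 1: join on id=8 -> phi (id 8, parent_id=2, lev 1).
Iteration 2: join on id=2 -> rho (id 2, parent_id=1, lev 2).
Iteration 3: join on id=1 -> mu (id 1, parent_id=NULL, lev 3).
Iteration 4: parent_id is NULL; no match; recursion stops.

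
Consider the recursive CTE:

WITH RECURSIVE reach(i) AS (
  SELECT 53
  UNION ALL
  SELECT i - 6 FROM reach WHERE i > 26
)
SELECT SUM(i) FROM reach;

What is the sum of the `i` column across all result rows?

228

Base: i=53.
Iteration 1: 53 > 26 holds -> i = 53 - 6 = 47.
Iteration 2: 47 > 26 holds -> i = 47 - 6 = 41.
Iteration 3: 41 > 26 holds -> i = 41 - 6 = 35.
Iteration 4: 35 > 26 holds -> i = 35 - 6 = 29.
Iteration 5: 29 > 26 holds -> i = 29 - 6 = 23.
Iteration 6: 23 > 26 fails; recursion stops.
SUM(i) = 53 + 47 + 41 + 35 + 29 + 23 = 228.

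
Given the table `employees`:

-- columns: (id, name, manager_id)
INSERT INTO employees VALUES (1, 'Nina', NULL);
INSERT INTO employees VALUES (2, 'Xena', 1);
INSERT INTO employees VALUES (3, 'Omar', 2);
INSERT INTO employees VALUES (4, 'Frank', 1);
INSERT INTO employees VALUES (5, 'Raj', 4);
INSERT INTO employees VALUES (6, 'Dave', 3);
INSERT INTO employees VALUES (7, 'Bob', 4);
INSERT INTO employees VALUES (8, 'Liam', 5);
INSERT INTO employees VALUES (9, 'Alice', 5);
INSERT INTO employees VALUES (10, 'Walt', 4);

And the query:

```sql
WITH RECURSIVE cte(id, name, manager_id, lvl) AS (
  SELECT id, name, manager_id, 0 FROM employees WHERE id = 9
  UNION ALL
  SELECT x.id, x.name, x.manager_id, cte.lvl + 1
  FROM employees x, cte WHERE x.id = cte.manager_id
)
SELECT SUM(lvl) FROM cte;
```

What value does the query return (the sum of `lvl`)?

6

Base: id=9 (Alice), manager_id=5, lvl 0.
Iteration 1: join on id=5 -> Raj (id 5, manager_id=4, lvl 1).
Iteration 2: join on id=4 -> Frank (id 4, manager_id=1, lvl 2).
Iteration 3: join on id=1 -> Nina (id 1, manager_id=NULL, lvl 3).
Iteration 4: manager_id is NULL; no match; recursion stops.
SUM(lvl) = 0 + 1 + 2 + 3 = 6.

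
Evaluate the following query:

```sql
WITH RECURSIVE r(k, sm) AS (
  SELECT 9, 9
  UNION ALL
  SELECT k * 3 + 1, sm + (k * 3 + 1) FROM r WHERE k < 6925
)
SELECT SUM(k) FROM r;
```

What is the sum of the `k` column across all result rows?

10380

Base: k=9, sm=9.
Iteration 1: 9 < 6925 holds -> k = 9 * 3 + 1 = 28, sm = 9 + 28 = 37.
Iteration 2: 28 < 6925 holds -> k = 28 * 3 + 1 = 85, sm = 37 + 85 = 122.
Iteration 3: 85 < 6925 holds -> k = 85 * 3 + 1 = 256, sm = 122 + 256 = 378.
Iteration 4: 256 < 6925 holds -> k = 256 * 3 + 1 = 769, sm = 378 + 769 = 1147.
Iteration 5: 769 < 6925 holds -> k = 769 * 3 + 1 = 2308, sm = 1147 + 2308 = 3455.
Iteration 6: 2308 < 6925 holds -> k = 2308 * 3 + 1 = 6925, sm = 3455 + 6925 = 10380.
Iteration 7: 6925 < 6925 fails; recursion stops.
SUM(k) = 9 + 28 + 85 + 256 + 769 + 2308 + 6925 = 10380.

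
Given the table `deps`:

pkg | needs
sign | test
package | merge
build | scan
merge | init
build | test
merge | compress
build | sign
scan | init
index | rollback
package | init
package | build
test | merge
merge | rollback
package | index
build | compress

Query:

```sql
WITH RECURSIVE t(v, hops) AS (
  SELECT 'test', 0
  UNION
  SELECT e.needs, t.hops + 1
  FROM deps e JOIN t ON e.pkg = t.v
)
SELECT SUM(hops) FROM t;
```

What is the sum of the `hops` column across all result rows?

7

Base: (test, hops=0).
Iteration 1: edges from {test} -> (merge, hops=1).
Iteration 2: edges from {merge} -> (compress, hops=2), (init, hops=2), (rollback, hops=2).
Iteration 3: no outgoing edges from {compress,init,rollback}; recursion stops.
SUM(hops) = 0 + 1 + 2 + 2 + 2 = 7.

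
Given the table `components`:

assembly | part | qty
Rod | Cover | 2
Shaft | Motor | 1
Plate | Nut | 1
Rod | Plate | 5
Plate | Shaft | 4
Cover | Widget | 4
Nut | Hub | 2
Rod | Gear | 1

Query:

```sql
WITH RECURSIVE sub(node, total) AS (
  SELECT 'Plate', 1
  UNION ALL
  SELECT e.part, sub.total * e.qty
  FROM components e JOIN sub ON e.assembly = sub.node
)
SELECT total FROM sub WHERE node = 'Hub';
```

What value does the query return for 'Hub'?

2

Base: (Plate, total=1).
Iteration 1: components of {Plate} -> Nut = 1*1 = 1, Shaft = 1*4 = 4.
Iteration 2: components of {Nut,Shaft} -> Hub = 1*2 = 2, Motor = 4*1 = 4.
Iteration 3: no further components; recursion stops.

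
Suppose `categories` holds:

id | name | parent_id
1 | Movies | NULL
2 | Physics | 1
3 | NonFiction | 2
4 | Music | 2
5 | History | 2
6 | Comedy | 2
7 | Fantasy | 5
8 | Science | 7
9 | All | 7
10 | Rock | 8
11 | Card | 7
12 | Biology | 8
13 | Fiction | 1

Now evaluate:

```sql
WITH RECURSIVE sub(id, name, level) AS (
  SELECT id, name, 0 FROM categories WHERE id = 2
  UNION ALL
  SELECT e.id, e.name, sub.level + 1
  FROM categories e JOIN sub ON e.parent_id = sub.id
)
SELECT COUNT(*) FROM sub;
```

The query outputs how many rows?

Base: id=2 (Physics) at level 0.
Iteration 1: rows with parent_id in {2} -> NonFiction (id 3, level 1), Music (id 4, level 1), History (id 5, level 1), Comedy (id 6, level 1).
Iteration 2: rows with parent_id in {3,4,5,6} -> Fantasy (id 7, level 2).
Iteration 3: rows with parent_id in {7} -> Science (id 8, level 3), All (id 9, level 3), Card (id 11, level 3).
Iteration 4: rows with parent_id in {8,9,11} -> Rock (id 10, level 4), Biology (id 12, level 4).
Iteration 5: no rows with parent_id in {10,12}; recursion stops.
Total rows emitted: 11.

11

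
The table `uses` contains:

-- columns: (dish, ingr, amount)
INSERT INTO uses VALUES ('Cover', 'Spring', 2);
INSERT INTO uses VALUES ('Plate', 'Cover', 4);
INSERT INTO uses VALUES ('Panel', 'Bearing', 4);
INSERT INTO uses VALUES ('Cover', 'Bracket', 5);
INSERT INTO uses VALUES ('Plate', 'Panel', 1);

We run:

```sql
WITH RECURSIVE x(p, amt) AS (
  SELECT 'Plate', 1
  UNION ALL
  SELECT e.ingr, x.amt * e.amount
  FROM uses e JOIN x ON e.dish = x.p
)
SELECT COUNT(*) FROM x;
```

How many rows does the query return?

6

Base: (Plate, amt=1).
Iteration 1: components of {Plate} -> Cover = 1*4 = 4, Panel = 1*1 = 1.
Iteration 2: components of {Cover,Panel} -> Bearing = 1*4 = 4, Bracket = 4*5 = 20, Spring = 4*2 = 8.
Iteration 3: no further components; recursion stops.
Total rows emitted: 6.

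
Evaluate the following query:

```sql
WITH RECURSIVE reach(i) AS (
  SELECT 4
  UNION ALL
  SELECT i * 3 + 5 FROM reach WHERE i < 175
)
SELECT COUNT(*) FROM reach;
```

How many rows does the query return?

5

Base: i=4.
Iteration 1: 4 < 175 holds -> i = 4 * 3 + 5 = 17.
Iteration 2: 17 < 175 holds -> i = 17 * 3 + 5 = 56.
Iteration 3: 56 < 175 holds -> i = 56 * 3 + 5 = 173.
Iteration 4: 173 < 175 holds -> i = 173 * 3 + 5 = 524.
Iteration 5: 524 < 175 fails; recursion stops.
Total rows emitted: 5.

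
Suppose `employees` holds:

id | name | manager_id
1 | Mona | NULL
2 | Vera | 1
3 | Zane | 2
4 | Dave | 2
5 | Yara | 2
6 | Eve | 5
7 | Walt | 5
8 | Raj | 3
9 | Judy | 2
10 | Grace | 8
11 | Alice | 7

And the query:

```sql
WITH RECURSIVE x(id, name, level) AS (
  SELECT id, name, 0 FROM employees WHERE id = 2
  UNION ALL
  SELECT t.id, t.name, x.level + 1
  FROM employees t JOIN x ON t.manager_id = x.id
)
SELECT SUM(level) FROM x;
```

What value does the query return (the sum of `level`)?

16

Base: id=2 (Vera) at level 0.
Iteration 1: rows with manager_id in {2} -> Zane (id 3, level 1), Dave (id 4, level 1), Yara (id 5, level 1), Judy (id 9, level 1).
Iteration 2: rows with manager_id in {3,4,5,9} -> Eve (id 6, level 2), Walt (id 7, level 2), Raj (id 8, level 2).
Iteration 3: rows with manager_id in {6,7,8} -> Grace (id 10, level 3), Alice (id 11, level 3).
Iteration 4: no rows with manager_id in {10,11}; recursion stops.
SUM(level) = 0 + 1 + 1 + 1 + 1 + 2 + 2 + 2 + 3 + 3 = 16.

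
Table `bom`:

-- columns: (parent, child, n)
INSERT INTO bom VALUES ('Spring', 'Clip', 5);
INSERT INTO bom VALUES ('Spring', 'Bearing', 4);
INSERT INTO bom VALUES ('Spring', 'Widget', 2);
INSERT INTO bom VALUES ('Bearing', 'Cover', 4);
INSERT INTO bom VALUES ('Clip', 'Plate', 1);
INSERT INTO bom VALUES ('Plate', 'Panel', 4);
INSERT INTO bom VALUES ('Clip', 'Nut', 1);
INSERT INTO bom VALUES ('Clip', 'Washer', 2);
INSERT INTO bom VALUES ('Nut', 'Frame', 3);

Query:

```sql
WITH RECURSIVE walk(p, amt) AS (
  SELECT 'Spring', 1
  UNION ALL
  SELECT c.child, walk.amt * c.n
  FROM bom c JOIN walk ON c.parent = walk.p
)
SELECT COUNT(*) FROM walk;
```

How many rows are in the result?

10

Base: (Spring, amt=1).
Iteration 1: components of {Spring} -> Bearing = 1*4 = 4, Clip = 1*5 = 5, Widget = 1*2 = 2.
Iteration 2: components of {Bearing,Clip,Widget} -> Cover = 4*4 = 16, Nut = 5*1 = 5, Plate = 5*1 = 5, Washer = 5*2 = 10.
Iteration 3: components of {Cover,Nut,Plate,Washer} -> Frame = 5*3 = 15, Panel = 5*4 = 20.
Iteration 4: no further components; recursion stops.
Total rows emitted: 10.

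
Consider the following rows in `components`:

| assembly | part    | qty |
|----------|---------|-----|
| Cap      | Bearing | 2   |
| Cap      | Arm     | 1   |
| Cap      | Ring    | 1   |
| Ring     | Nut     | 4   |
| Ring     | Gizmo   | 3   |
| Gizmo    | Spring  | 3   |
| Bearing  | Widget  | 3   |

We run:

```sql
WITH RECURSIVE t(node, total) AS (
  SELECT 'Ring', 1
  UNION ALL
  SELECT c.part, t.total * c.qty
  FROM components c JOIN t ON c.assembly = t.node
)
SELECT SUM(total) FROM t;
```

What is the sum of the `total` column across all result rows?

17

Base: (Ring, total=1).
Iteration 1: components of {Ring} -> Gizmo = 1*3 = 3, Nut = 1*4 = 4.
Iteration 2: components of {Gizmo,Nut} -> Spring = 3*3 = 9.
Iteration 3: no further components; recursion stops.
SUM(total) = 1 + 4 + 3 + 9 = 17.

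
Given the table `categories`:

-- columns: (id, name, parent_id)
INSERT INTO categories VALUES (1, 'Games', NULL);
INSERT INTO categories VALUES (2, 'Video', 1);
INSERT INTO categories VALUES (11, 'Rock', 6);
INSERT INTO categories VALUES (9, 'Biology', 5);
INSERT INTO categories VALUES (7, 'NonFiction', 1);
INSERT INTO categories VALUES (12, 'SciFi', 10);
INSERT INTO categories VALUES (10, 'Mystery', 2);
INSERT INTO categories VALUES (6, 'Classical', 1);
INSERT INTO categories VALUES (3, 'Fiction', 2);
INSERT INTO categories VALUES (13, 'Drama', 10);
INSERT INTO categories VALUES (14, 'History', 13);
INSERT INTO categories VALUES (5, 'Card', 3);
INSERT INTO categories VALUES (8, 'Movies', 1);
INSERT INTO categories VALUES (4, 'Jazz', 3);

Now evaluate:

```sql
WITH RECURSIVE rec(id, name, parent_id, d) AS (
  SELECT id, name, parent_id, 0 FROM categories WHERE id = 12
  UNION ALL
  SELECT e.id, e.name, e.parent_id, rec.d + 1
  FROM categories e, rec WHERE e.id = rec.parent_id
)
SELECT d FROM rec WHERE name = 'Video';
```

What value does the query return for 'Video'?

Base: id=12 (SciFi), parent_id=10, d 0.
Iteration 1: join on id=10 -> Mystery (id 10, parent_id=2, d 1).
Iteration 2: join on id=2 -> Video (id 2, parent_id=1, d 2).
Iteration 3: join on id=1 -> Games (id 1, parent_id=NULL, d 3).
Iteration 4: parent_id is NULL; no match; recursion stops.

2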